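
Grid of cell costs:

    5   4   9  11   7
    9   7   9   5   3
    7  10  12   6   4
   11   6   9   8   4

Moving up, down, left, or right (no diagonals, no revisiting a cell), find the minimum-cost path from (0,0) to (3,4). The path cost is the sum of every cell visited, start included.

41

Take [0,0] -> [0,1] -> [1,1] -> [1,2] -> [1,3] -> [1,4] -> [2,4] -> [3,4] for a total of 5 + 4 + 7 + 9 + 5 + 3 + 4 + 4 = 41.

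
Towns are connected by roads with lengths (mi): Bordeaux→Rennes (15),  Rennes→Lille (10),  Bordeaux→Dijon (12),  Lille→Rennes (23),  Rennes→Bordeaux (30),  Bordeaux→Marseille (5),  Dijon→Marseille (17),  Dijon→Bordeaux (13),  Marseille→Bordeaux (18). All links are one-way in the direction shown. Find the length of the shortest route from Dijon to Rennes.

28

Candidate routes:
Dijon-Marseille-Bordeaux-Rennes: 17 + 18 + 15 = 50
Dijon-Bordeaux-Rennes: 13 + 15 = 28
The minimum is 28 mi.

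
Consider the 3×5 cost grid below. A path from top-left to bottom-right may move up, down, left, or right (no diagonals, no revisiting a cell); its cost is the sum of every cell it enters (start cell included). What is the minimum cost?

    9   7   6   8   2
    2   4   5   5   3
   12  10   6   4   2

30

Cheapest: r0c0 → r1c0 → r1c1 → r1c2 → r1c3 → r1c4 → r2c4
  9 + 2 + 4 + 5 + 5 + 3 + 2 = 30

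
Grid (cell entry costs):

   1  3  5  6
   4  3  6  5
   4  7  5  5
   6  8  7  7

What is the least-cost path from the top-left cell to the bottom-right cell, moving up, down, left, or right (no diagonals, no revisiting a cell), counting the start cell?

30

Cheapest: (0,0) → (0,1) → (1,1) → (1,2) → (1,3) → (2,3) → (3,3)
  1 + 3 + 3 + 6 + 5 + 5 + 7 = 30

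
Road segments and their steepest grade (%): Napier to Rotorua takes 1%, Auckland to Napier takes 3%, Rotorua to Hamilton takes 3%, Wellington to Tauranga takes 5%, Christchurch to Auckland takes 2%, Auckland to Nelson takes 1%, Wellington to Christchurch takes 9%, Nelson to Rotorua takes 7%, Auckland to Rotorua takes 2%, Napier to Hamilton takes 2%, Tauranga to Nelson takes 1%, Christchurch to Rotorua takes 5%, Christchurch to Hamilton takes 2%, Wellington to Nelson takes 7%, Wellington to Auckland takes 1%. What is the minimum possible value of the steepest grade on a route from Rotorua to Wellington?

Checking several routes:
Rotorua → Napier → Hamilton → Christchurch → Auckland → Wellington: max(1, 2, 2, 2, 1) = 2
Rotorua → Hamilton → Christchurch → Auckland → Wellington: max(3, 2, 2, 1) = 3
Rotorua → Auckland → Wellington: max(2, 1) = 2
Rotorua → Napier → Auckland → Wellington: max(1, 3, 1) = 3
Smallest bottleneck: 2%.

2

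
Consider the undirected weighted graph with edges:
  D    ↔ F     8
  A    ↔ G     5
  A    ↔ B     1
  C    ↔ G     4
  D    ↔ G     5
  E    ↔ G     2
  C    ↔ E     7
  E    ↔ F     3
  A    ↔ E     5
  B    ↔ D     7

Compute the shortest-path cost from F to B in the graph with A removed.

Paths from F to B avoiding A:
F -> E -> C -> G -> D -> B: 3 + 7 + 4 + 5 + 7 = 26
F -> E -> G -> D -> B: 3 + 2 + 5 + 7 = 17
F -> D -> B: 8 + 7 = 15
Shortest: 15.

15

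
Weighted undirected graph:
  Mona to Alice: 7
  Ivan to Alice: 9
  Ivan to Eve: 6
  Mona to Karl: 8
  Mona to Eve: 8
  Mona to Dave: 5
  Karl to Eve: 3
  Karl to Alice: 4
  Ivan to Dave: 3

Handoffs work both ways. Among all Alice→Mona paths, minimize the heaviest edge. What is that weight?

A few of the Alice→Mona routes:
Alice - Karl - Eve - Ivan - Dave - Mona: max(4, 3, 6, 3, 5) = 6
Alice - Mona: max(7) = 7
Alice - Karl - Mona: max(4, 8) = 8
Smallest bottleneck: 6.

6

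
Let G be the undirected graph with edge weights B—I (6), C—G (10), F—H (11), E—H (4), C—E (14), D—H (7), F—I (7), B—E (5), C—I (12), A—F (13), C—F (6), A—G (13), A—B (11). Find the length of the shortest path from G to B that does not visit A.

Checking several routes:
G - C - F - I - B: 10 + 6 + 7 + 6 = 29
G - C - I - F - H - E - B: 10 + 12 + 7 + 11 + 4 + 5 = 49
G - C - E - B: 10 + 14 + 5 = 29
G - C - I - B: 10 + 12 + 6 = 28
G - C - F - H - E - B: 10 + 6 + 11 + 4 + 5 = 36
Best route has total 28.

28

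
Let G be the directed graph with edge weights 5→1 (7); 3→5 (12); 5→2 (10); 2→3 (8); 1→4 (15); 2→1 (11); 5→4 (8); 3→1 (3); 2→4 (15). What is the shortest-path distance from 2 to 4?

Routes from 2 to 4:
2 -> 4: 15
2 -> 3 -> 1 -> 4: 8 + 3 + 15 = 26
2 -> 1 -> 4: 11 + 15 = 26
2 -> 3 -> 5 -> 4: 8 + 12 + 8 = 28
2 -> 3 -> 5 -> 1 -> 4: 8 + 12 + 7 + 15 = 42
Shortest: 15.

15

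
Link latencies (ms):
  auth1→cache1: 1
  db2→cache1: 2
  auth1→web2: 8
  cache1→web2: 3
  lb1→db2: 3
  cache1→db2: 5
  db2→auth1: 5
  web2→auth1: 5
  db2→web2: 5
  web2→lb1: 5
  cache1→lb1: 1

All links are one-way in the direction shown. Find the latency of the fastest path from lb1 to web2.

8

Candidate routes:
lb1-db2-cache1-web2: 3 + 2 + 3 = 8
lb1-db2-auth1-web2: 3 + 5 + 8 = 16
lb1-db2-web2: 3 + 5 = 8
lb1-db2-auth1-cache1-web2: 3 + 5 + 1 + 3 = 12
Best route has total 8 ms.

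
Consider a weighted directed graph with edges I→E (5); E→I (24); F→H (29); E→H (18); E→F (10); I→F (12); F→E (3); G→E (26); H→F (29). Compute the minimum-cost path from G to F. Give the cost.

Routes from G to F:
G → E → I → F: 26 + 24 + 12 = 62
G → E → H → F: 26 + 18 + 29 = 73
G → E → F: 26 + 10 = 36
The minimum is 36.

36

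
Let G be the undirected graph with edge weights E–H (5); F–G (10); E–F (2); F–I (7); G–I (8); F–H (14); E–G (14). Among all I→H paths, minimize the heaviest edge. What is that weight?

7

A few of the I→H routes:
I -> F -> E -> H: max(7, 2, 5) = 7
I -> G -> F -> E -> H: max(8, 10, 2, 5) = 10
I -> G -> F -> H: max(8, 10, 14) = 14
I -> G -> E -> F -> H: max(8, 14, 2, 14) = 14
Best route has worst link 7.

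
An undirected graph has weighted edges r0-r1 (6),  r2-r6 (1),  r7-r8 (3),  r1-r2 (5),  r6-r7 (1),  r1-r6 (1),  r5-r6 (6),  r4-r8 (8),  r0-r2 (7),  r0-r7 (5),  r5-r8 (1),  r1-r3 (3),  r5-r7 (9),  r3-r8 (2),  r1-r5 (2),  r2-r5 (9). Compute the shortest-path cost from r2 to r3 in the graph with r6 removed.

8

Some routes from r2 to r3 avoiding r6:
r2 -> r5 -> r1 -> r3: 9 + 2 + 3 = 14
r2 -> r0 -> r7 -> r8 -> r3: 7 + 5 + 3 + 2 = 17
r2 -> r0 -> r1 -> r3: 7 + 6 + 3 = 16
r2 -> r1 -> r3: 5 + 3 = 8
r2 -> r5 -> r8 -> r3: 9 + 1 + 2 = 12
r2 -> r1 -> r5 -> r8 -> r3: 5 + 2 + 1 + 2 = 10
The minimum is 8.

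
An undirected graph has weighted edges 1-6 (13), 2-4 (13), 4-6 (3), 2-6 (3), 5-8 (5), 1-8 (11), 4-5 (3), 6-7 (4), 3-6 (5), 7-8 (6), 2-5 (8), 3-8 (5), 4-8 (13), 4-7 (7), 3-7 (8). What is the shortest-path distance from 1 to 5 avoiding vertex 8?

A few of the 1→5 routes:
1→6→4→5: 13 + 3 + 3 = 19
1→6→7→4→5: 13 + 4 + 7 + 3 = 27
1→6→2→4→5: 13 + 3 + 13 + 3 = 32
1→6→2→5: 13 + 3 + 8 = 24
The minimum is 19.

19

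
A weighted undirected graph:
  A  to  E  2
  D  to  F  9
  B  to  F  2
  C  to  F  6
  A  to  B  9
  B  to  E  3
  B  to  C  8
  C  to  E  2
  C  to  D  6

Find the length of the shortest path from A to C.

Some routes from A to C:
A - E - C: 2 + 2 = 4
A - B - E - C: 9 + 3 + 2 = 14
A - B - F - C: 9 + 2 + 6 = 17
A - B - C: 9 + 8 = 17
A - E - B - F - C: 2 + 3 + 2 + 6 = 13
A - E - B - C: 2 + 3 + 8 = 13
Best route has total 4.

4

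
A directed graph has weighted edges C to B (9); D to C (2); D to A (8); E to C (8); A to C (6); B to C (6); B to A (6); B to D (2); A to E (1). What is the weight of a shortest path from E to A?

Routes from E to A:
E - C - B - D - A: 8 + 9 + 2 + 8 = 27
E - C - B - A: 8 + 9 + 6 = 23
Best route has total 23.

23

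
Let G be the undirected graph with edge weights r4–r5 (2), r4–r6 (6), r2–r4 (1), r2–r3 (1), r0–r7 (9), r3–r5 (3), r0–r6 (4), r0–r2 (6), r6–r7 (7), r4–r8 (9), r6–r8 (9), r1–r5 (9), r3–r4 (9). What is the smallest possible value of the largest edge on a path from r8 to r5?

Some routes from r8 to r5:
r8→r6→r7→r0→r2→r4→r5: max(9, 7, 9, 6, 1, 2) = 9
r8→r6→r4→r5: max(9, 6, 2) = 9
r8→r6→r4→r3→r5: max(9, 6, 9, 3) = 9
r8→r6→r4→r2→r3→r5: max(9, 6, 1, 1, 3) = 9
The minimum achievable maximum is 9.

9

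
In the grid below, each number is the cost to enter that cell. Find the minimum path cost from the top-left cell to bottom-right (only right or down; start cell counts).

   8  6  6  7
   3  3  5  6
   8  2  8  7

One optimal route is r0c0 r1c0 r1c1 r2c1 r2c2 r2c3.
Its cost is 8 + 3 + 3 + 2 + 8 + 7 = 31.

31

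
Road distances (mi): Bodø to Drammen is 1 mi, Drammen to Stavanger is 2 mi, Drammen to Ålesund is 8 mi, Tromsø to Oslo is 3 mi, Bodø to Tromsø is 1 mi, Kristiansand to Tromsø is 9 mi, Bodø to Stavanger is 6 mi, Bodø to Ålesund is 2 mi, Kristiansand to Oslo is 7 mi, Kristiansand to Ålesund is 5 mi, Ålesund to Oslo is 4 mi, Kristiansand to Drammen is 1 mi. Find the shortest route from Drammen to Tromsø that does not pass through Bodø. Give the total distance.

10

Some routes from Drammen to Tromsø avoiding Bodø:
Drammen-Kristiansand-Oslo-Tromsø: 1 + 7 + 3 = 11
Drammen-Kristiansand-Tromsø: 1 + 9 = 10
Drammen-Kristiansand-Ålesund-Oslo-Tromsø: 1 + 5 + 4 + 3 = 13
Best route has total 10 mi.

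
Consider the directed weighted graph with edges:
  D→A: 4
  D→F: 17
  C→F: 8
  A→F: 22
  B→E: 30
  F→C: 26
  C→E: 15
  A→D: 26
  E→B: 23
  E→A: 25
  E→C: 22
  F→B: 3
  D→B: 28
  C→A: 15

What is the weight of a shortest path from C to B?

Checking several routes:
C - E - B: 15 + 23 = 38
C - F - B: 8 + 3 = 11
C - A - F - B: 15 + 22 + 3 = 40
Best route has total 11.

11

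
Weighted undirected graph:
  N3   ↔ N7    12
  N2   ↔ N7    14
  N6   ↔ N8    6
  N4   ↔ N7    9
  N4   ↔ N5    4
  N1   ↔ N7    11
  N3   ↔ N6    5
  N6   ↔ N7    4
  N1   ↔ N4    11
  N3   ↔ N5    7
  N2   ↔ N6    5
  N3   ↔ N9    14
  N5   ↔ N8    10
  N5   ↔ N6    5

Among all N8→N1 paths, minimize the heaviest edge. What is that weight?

11

Some routes from N8 to N1:
N8 -> N5 -> N4 -> N7 -> N1: max(10, 4, 9, 11) = 11
N8 -> N5 -> N3 -> N6 -> N7 -> N1: max(10, 7, 5, 4, 11) = 11
N8 -> N5 -> N6 -> N7 -> N1: max(10, 5, 4, 11) = 11
N8 -> N5 -> N4 -> N1: max(10, 4, 11) = 11
N8 -> N5 -> N3 -> N6 -> N7 -> N4 -> N1: max(10, 7, 5, 4, 9, 11) = 11
N8 -> N5 -> N6 -> N7 -> N4 -> N1: max(10, 5, 4, 9, 11) = 11
Smallest bottleneck: 11.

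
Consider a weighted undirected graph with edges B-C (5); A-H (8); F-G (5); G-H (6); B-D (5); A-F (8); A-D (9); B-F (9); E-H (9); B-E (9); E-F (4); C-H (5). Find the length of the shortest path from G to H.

6

Comparing a few candidate routes:
G→H: 6
G→F→E→H: 5 + 4 + 9 = 18
G→F→B→C→H: 5 + 9 + 5 + 5 = 24
G→F→A→H: 5 + 8 + 8 = 21
Shortest: 6.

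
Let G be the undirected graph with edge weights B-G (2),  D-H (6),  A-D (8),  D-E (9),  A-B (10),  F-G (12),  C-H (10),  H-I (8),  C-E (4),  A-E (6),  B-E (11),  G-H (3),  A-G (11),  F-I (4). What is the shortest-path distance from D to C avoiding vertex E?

16

Routes from D to C avoiding E:
D→A→G→F→I→H→C: 8 + 11 + 12 + 4 + 8 + 10 = 53
D→A→B→G→H→C: 8 + 10 + 2 + 3 + 10 = 33
D→A→B→G→F→I→H→C: 8 + 10 + 2 + 12 + 4 + 8 + 10 = 54
D→H→C: 6 + 10 = 16
D→A→G→H→C: 8 + 11 + 3 + 10 = 32
Best route has total 16.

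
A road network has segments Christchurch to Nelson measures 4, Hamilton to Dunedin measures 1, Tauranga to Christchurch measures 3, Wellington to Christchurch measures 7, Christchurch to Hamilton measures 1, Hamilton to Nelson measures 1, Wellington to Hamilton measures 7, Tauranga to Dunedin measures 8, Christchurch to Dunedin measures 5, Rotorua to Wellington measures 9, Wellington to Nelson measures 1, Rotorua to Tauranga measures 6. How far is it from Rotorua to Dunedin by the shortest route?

Some routes from Rotorua to Dunedin:
Rotorua→Tauranga→Christchurch→Hamilton→Dunedin: 6 + 3 + 1 + 1 = 11
Rotorua→Tauranga→Dunedin: 6 + 8 = 14
Rotorua→Tauranga→Christchurch→Dunedin: 6 + 3 + 5 = 14
Rotorua→Wellington→Nelson→Christchurch→Hamilton→Dunedin: 9 + 1 + 4 + 1 + 1 = 16
Rotorua→Tauranga→Christchurch→Nelson→Hamilton→Dunedin: 6 + 3 + 4 + 1 + 1 = 15
Rotorua→Wellington→Nelson→Hamilton→Dunedin: 9 + 1 + 1 + 1 = 12
Shortest: 11.

11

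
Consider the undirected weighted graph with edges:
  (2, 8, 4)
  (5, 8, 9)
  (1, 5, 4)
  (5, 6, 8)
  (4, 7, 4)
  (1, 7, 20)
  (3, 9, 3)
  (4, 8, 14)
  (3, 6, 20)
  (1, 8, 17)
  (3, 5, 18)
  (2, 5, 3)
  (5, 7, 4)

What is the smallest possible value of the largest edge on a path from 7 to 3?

18

Checking several routes:
7 → 4 → 8 → 2 → 5 → 3: max(4, 14, 4, 3, 18) = 18
7 → 4 → 8 → 5 → 3: max(4, 14, 9, 18) = 18
7 → 4 → 8 → 1 → 5 → 3: max(4, 14, 17, 4, 18) = 18
7 → 5 → 3: max(4, 18) = 18
The minimum achievable maximum is 18.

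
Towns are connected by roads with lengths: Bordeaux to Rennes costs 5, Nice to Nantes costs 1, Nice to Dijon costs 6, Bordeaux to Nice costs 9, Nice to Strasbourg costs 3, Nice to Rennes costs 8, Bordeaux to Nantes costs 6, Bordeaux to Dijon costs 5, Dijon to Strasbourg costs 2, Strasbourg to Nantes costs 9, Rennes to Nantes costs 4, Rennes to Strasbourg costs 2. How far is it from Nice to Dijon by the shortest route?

5

Checking several routes:
Nice -> Nantes -> Rennes -> Strasbourg -> Dijon: 1 + 4 + 2 + 2 = 9
Nice -> Strasbourg -> Dijon: 3 + 2 = 5
Nice -> Dijon: 6
Shortest: 5.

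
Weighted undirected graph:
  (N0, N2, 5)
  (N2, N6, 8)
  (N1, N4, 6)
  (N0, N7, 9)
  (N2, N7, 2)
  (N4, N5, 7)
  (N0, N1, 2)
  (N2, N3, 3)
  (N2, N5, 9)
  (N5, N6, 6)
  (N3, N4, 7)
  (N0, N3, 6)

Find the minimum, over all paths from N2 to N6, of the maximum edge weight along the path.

A few of the N2→N6 routes:
N2-N0-N1-N4-N5-N6: max(5, 2, 6, 7, 6) = 7
N2-N3-N0-N1-N4-N5-N6: max(3, 6, 2, 6, 7, 6) = 7
N2-N6: max(8) = 8
N2-N5-N6: max(9, 6) = 9
N2-N0-N3-N4-N5-N6: max(5, 6, 7, 7, 6) = 7
N2-N3-N4-N5-N6: max(3, 7, 7, 6) = 7
Smallest bottleneck: 7.

7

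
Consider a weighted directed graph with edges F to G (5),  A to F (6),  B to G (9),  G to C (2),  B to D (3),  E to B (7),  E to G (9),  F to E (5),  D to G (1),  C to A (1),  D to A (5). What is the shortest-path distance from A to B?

18

Candidate routes:
A → F → E → B: 6 + 5 + 7 = 18
Best route has total 18.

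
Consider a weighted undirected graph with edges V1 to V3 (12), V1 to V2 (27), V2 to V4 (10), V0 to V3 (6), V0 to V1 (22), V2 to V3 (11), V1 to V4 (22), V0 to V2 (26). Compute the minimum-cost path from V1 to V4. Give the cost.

22

A few of the V1→V4 routes:
V1 -> V2 -> V4: 27 + 10 = 37
V1 -> V4: 22
V1 -> V3 -> V2 -> V4: 12 + 11 + 10 = 33
Best route has total 22.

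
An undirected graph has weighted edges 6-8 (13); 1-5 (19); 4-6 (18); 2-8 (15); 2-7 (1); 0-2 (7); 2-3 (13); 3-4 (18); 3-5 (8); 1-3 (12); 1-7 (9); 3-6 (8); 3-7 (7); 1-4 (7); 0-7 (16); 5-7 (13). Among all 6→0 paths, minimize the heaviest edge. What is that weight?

Some routes from 6 to 0:
6-3-2-0: max(8, 13, 7) = 13
6-3-1-7-2-0: max(8, 12, 9, 1, 7) = 12
6-3-7-2-0: max(8, 7, 1, 7) = 8
6-3-5-7-2-0: max(8, 8, 13, 1, 7) = 13
The minimum achievable maximum is 8.

8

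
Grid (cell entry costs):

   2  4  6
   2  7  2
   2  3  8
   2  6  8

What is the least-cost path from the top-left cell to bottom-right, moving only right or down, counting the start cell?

22

Path (0,0)→(1,0)→(2,0)→(3,0)→(3,1)→(3,2): 2 + 2 + 2 + 2 + 6 + 8 = 22.
(Top row then right column would cost 30.)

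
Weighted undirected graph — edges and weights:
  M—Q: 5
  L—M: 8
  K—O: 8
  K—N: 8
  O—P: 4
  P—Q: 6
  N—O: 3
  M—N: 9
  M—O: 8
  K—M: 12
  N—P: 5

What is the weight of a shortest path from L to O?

16

Comparing a few candidate routes:
L-M-N-O: 8 + 9 + 3 = 20
L-M-Q-P-O: 8 + 5 + 6 + 4 = 23
L-M-O: 8 + 8 = 16
Shortest: 16.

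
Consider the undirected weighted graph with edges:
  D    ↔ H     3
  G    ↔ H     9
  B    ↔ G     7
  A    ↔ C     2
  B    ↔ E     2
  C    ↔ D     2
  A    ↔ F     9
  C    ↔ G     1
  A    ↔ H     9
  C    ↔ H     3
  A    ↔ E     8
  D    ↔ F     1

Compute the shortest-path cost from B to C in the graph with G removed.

12

Paths from B to C avoiding G:
B → E → A → H → C: 2 + 8 + 9 + 3 = 22
B → E → A → C: 2 + 8 + 2 = 12
B → E → A → H → D → C: 2 + 8 + 9 + 3 + 2 = 24
B → E → A → F → D → H → C: 2 + 8 + 9 + 1 + 3 + 3 = 26
B → E → A → F → D → C: 2 + 8 + 9 + 1 + 2 = 22
Shortest: 12.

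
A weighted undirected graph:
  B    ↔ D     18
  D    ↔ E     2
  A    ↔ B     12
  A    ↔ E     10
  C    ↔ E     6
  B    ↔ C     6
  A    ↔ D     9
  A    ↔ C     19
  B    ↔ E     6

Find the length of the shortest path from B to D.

Comparing a few candidate routes:
B-D: 18
B-A-E-D: 12 + 10 + 2 = 24
B-E-A-D: 6 + 10 + 9 = 25
B-C-E-D: 6 + 6 + 2 = 14
B-E-D: 6 + 2 = 8
B-A-D: 12 + 9 = 21
The minimum is 8.

8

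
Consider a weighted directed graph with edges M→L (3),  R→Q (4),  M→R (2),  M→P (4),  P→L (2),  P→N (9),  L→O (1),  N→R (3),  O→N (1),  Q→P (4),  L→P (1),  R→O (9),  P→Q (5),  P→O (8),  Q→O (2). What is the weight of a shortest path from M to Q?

6

Checking several routes:
M-L-P-O-N-R-Q: 3 + 1 + 8 + 1 + 3 + 4 = 20
M-L-P-Q: 3 + 1 + 5 = 9
M-P-Q: 4 + 5 = 9
M-L-O-N-R-Q: 3 + 1 + 1 + 3 + 4 = 12
M-P-L-O-N-R-Q: 4 + 2 + 1 + 1 + 3 + 4 = 15
M-R-Q: 2 + 4 = 6
The minimum is 6.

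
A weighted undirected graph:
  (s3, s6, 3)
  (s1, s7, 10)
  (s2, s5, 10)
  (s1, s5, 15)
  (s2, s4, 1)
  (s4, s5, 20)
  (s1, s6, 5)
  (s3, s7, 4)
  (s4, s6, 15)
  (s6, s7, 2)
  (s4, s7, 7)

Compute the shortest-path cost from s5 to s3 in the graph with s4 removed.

23

Candidate routes:
s5-s1-s7-s6-s3: 15 + 10 + 2 + 3 = 30
s5-s1-s7-s3: 15 + 10 + 4 = 29
s5-s1-s6-s7-s3: 15 + 5 + 2 + 4 = 26
s5-s1-s6-s3: 15 + 5 + 3 = 23
Shortest: 23.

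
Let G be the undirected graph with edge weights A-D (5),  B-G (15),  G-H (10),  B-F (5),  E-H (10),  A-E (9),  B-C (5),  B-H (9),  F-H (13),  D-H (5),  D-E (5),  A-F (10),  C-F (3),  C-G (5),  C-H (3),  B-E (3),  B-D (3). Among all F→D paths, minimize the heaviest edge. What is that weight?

5

A few of the F→D routes:
F -> C -> B -> D: max(3, 5, 3) = 5
F -> C -> H -> D: max(3, 3, 5) = 5
F -> C -> B -> E -> D: max(3, 5, 3, 5) = 5
Best route has worst link 5.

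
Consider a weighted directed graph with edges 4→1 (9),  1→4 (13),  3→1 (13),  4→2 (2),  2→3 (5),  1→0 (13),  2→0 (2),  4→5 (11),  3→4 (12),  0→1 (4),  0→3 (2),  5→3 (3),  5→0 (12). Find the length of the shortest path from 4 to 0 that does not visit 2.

Routes from 4 to 0 avoiding 2:
4 -> 5 -> 0: 11 + 12 = 23
4 -> 5 -> 3 -> 1 -> 0: 11 + 3 + 13 + 13 = 40
4 -> 1 -> 0: 9 + 13 = 22
Best route has total 22.

22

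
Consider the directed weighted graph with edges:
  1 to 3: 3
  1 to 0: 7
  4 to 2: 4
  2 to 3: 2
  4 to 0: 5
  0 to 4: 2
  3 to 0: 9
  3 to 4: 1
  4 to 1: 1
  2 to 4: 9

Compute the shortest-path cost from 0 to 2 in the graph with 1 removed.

Routes from 0 to 2 avoiding 1:
0→4→2: 2 + 4 = 6
The minimum is 6.

6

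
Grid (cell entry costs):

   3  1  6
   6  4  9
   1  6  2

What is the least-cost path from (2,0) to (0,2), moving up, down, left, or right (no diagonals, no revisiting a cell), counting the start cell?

Take (2,0) -> (1,0) -> (0,0) -> (0,1) -> (0,2) for a total of 1 + 6 + 3 + 1 + 6 = 17.

17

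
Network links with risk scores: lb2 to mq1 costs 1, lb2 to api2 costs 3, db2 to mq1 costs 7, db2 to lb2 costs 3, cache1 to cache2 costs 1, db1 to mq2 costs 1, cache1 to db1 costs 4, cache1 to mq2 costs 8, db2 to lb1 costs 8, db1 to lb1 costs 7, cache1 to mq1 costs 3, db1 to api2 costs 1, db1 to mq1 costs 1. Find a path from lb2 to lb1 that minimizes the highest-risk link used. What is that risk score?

7

Checking several routes:
lb2 -> mq1 -> db1 -> lb1: max(1, 1, 7) = 7
lb2 -> mq1 -> cache1 -> db1 -> lb1: max(1, 3, 4, 7) = 7
lb2 -> api2 -> db1 -> lb1: max(3, 1, 7) = 7
lb2 -> db2 -> mq1 -> cache1 -> db1 -> lb1: max(3, 7, 3, 4, 7) = 7
lb2 -> db2 -> mq1 -> db1 -> lb1: max(3, 7, 1, 7) = 7
The minimum achievable maximum is 7.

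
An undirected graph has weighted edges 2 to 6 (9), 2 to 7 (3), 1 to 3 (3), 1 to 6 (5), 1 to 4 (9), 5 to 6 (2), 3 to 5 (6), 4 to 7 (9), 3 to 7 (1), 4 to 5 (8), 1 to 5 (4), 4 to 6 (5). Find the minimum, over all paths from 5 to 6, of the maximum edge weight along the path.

2

A few of the 5→6 routes:
5 - 3 - 1 - 6: max(6, 3, 5) = 6
5 - 1 - 6: max(4, 5) = 5
5 - 6: max(2) = 2
Smallest bottleneck: 2.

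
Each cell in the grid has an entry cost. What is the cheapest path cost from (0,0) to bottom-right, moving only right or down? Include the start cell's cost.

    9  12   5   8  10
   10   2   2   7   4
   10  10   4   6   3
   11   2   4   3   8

42

Take (0,0) → (1,0) → (1,1) → (1,2) → (2,2) → (3,2) → (3,3) → (3,4) for a total of 9 + 10 + 2 + 2 + 4 + 4 + 3 + 8 = 42.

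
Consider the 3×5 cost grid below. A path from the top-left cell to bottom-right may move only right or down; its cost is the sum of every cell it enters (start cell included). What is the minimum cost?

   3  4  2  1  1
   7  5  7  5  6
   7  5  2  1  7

Cheapest: r0c0 r0c1 r0c2 r0c3 r1c3 r2c3 r2c4
  3 + 4 + 2 + 1 + 5 + 1 + 7 = 23

23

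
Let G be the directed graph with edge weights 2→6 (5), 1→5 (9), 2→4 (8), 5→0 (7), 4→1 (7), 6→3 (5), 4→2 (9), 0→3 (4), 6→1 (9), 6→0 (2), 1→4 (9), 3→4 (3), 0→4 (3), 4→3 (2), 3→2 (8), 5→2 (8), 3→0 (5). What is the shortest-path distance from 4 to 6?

14

Some routes from 4 to 6:
4 -> 1 -> 5 -> 2 -> 6: 7 + 9 + 8 + 5 = 29
4 -> 3 -> 2 -> 6: 2 + 8 + 5 = 15
4 -> 2 -> 6: 9 + 5 = 14
Shortest: 14.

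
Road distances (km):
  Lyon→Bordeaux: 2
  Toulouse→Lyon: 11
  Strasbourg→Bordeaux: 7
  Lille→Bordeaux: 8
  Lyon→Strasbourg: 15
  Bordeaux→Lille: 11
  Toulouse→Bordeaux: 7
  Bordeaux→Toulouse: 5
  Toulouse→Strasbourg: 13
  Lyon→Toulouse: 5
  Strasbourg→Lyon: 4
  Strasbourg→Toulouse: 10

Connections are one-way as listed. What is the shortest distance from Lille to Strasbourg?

26

Candidate routes:
Lille - Bordeaux - Toulouse - Strasbourg: 8 + 5 + 13 = 26
Lille - Bordeaux - Toulouse - Lyon - Strasbourg: 8 + 5 + 11 + 15 = 39
Shortest: 26 km.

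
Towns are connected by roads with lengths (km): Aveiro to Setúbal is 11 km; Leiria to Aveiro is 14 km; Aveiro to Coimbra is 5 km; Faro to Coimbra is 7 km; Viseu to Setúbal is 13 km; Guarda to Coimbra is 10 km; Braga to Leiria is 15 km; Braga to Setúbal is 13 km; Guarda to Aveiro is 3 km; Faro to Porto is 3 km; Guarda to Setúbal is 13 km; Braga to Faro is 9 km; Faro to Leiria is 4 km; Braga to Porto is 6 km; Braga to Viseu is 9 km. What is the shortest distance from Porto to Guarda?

18

Comparing a few candidate routes:
Porto → Faro → Coimbra → Guarda: 3 + 7 + 10 = 20
Porto → Braga → Setúbal → Guarda: 6 + 13 + 13 = 32
Porto → Braga → Faro → Coimbra → Guarda: 6 + 9 + 7 + 10 = 32
Porto → Faro → Coimbra → Aveiro → Guarda: 3 + 7 + 5 + 3 = 18
Porto → Braga → Faro → Coimbra → Aveiro → Guarda: 6 + 9 + 7 + 5 + 3 = 30
Porto → Faro → Leiria → Aveiro → Guarda: 3 + 4 + 14 + 3 = 24
Best route has total 18 km.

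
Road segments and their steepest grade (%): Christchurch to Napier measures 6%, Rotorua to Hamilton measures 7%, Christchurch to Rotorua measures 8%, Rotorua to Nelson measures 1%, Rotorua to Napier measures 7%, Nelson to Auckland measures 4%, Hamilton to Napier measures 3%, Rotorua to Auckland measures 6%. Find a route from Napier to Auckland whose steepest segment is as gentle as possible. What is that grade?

7

A few of the Napier→Auckland routes:
Napier - Hamilton - Rotorua - Nelson - Auckland: max(3, 7, 1, 4) = 7
Napier - Hamilton - Rotorua - Auckland: max(3, 7, 6) = 7
Napier - Rotorua - Nelson - Auckland: max(7, 1, 4) = 7
Napier - Rotorua - Auckland: max(7, 6) = 7
The minimum achievable maximum is 7%.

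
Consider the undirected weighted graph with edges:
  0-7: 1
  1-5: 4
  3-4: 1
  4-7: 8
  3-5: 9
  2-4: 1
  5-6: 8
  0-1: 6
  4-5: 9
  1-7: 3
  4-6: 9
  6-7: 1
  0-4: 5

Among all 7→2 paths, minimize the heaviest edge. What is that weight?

5

Checking several routes:
7-0-1-5-4-2: max(1, 6, 4, 9, 1) = 9
7-1-0-4-2: max(3, 6, 5, 1) = 6
7-0-4-2: max(1, 5, 1) = 5
7-6-5-1-0-4-2: max(1, 8, 4, 6, 5, 1) = 8
7-0-1-5-6-4-2: max(1, 6, 4, 8, 9, 1) = 9
7-4-2: max(8, 1) = 8
Best route has worst link 5.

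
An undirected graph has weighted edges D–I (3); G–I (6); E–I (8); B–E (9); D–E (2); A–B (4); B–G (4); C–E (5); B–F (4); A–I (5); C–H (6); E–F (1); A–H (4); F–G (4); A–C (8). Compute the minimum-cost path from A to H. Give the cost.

Comparing a few candidate routes:
A-C-H: 8 + 6 = 14
A-H: 4
A-I-E-C-H: 5 + 8 + 5 + 6 = 24
A-B-G-F-E-C-H: 4 + 4 + 4 + 1 + 5 + 6 = 24
A-B-F-E-C-H: 4 + 4 + 1 + 5 + 6 = 20
A-I-D-E-C-H: 5 + 3 + 2 + 5 + 6 = 21
Shortest: 4.

4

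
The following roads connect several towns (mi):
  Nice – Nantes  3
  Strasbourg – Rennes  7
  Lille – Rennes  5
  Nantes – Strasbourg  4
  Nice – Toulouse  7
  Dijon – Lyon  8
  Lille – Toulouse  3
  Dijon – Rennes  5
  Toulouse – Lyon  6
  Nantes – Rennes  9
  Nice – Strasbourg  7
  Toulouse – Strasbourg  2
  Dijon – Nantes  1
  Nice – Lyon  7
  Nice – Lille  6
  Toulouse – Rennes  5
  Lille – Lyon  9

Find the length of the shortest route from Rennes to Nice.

Some routes from Rennes to Nice:
Rennes→Lille→Nice: 5 + 6 = 11
Rennes→Strasbourg→Nice: 7 + 7 = 14
Rennes→Nantes→Nice: 9 + 3 = 12
Rennes→Dijon→Nantes→Nice: 5 + 1 + 3 = 9
Rennes→Toulouse→Nice: 5 + 7 = 12
Shortest: 9 mi.

9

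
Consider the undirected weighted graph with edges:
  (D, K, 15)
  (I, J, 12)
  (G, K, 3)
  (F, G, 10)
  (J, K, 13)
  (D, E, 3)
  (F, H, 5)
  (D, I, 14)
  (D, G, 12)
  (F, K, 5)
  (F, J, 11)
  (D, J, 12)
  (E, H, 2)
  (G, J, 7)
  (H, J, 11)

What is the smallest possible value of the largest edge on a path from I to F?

12

Checking several routes:
I-J-D-G-K-F: max(12, 12, 12, 3, 5) = 12
I-J-F: max(12, 11) = 12
I-J-G-D-E-H-F: max(12, 7, 12, 3, 2, 5) = 12
I-J-D-G-F: max(12, 12, 12, 10) = 12
I-J-D-E-H-F: max(12, 12, 3, 2, 5) = 12
Smallest bottleneck: 12.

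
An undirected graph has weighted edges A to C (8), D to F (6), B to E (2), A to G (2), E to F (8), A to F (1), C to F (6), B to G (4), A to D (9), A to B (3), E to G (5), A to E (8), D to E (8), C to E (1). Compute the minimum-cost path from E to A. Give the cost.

5

Checking several routes:
E → G → A: 5 + 2 = 7
E → B → A: 2 + 3 = 5
E → C → F → A: 1 + 6 + 1 = 8
Shortest: 5.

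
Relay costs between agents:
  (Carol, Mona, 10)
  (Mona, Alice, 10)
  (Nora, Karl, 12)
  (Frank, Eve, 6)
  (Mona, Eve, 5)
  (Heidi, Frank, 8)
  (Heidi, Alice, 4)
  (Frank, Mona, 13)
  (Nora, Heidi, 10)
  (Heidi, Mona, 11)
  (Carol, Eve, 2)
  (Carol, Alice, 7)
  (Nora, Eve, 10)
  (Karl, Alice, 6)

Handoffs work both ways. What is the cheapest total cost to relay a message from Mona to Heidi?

11

A few of the Mona→Heidi routes:
Mona-Eve-Carol-Alice-Heidi: 5 + 2 + 7 + 4 = 18
Mona-Alice-Heidi: 10 + 4 = 14
Mona-Carol-Alice-Heidi: 10 + 7 + 4 = 21
Mona-Eve-Frank-Heidi: 5 + 6 + 8 = 19
Mona-Heidi: 11
Best route has total 11.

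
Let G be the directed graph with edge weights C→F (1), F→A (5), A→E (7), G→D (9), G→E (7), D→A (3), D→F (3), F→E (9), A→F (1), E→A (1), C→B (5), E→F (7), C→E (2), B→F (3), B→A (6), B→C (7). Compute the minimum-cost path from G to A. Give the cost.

8

Checking several routes:
G → E → A: 7 + 1 = 8
G → D → F → A: 9 + 3 + 5 = 17
G → D → A: 9 + 3 = 12
G → E → F → A: 7 + 7 + 5 = 19
The minimum is 8.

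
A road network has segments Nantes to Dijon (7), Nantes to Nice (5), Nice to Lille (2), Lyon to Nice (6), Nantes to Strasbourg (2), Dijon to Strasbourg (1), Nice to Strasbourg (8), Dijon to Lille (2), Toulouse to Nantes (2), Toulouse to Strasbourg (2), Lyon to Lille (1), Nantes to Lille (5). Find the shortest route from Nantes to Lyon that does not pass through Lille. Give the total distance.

Candidate routes:
Nantes → Toulouse → Strasbourg → Nice → Lyon: 2 + 2 + 8 + 6 = 18
Nantes → Strasbourg → Nice → Lyon: 2 + 8 + 6 = 16
Nantes → Dijon → Strasbourg → Nice → Lyon: 7 + 1 + 8 + 6 = 22
Nantes → Nice → Lyon: 5 + 6 = 11
Shortest: 11 mi.

11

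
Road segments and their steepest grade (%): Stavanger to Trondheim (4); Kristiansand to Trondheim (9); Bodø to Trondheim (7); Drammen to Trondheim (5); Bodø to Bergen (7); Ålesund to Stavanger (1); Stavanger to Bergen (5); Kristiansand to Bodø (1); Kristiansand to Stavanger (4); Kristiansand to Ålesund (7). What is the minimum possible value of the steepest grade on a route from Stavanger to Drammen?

5

Some routes from Stavanger to Drammen:
Stavanger-Trondheim-Drammen: max(4, 5) = 5
Stavanger-Ålesund-Kristiansand-Bodø-Trondheim-Drammen: max(1, 7, 1, 7, 5) = 7
Stavanger-Bergen-Bodø-Trondheim-Drammen: max(5, 7, 7, 5) = 7
Best route has worst link 5%.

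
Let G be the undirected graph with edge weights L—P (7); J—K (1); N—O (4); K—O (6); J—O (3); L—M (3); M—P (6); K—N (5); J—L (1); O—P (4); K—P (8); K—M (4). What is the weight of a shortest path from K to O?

4

Checking several routes:
K -> J -> O: 1 + 3 = 4
K -> O: 6
K -> M -> L -> J -> O: 4 + 3 + 1 + 3 = 11
K -> N -> O: 5 + 4 = 9
K -> J -> L -> P -> O: 1 + 1 + 7 + 4 = 13
K -> P -> O: 8 + 4 = 12
Shortest: 4.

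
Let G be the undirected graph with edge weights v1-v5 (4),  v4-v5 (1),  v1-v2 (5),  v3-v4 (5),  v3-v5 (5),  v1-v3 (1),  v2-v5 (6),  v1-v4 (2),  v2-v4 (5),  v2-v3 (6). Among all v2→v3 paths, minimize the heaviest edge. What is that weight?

5

Comparing a few candidate routes:
v2 - v4 - v1 - v3: max(5, 2, 1) = 5
v2 - v1 - v3: max(5, 1) = 5
v2 - v1 - v4 - v3: max(5, 2, 5) = 5
v2 - v1 - v5 - v4 - v3: max(5, 4, 1, 5) = 5
v2 - v1 - v4 - v5 - v3: max(5, 2, 1, 5) = 5
v2 - v1 - v5 - v3: max(5, 4, 5) = 5
The minimum achievable maximum is 5.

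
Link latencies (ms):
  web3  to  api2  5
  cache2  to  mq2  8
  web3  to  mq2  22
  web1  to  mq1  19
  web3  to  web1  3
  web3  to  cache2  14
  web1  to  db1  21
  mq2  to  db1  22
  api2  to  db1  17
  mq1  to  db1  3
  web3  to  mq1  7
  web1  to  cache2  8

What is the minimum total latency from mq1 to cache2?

18

Some routes from mq1 to cache2:
mq1-web3-cache2: 7 + 14 = 21
mq1-web3-web1-cache2: 7 + 3 + 8 = 18
mq1-web1-cache2: 19 + 8 = 27
The minimum is 18 ms.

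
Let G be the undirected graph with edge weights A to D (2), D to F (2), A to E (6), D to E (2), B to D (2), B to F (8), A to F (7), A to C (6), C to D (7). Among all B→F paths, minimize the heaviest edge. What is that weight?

2

Checking several routes:
B→D→F: max(2, 2) = 2
B→D→C→A→F: max(2, 7, 6, 7) = 7
B→D→E→A→F: max(2, 2, 6, 7) = 7
B→D→A→F: max(2, 2, 7) = 7
Best route has worst link 2.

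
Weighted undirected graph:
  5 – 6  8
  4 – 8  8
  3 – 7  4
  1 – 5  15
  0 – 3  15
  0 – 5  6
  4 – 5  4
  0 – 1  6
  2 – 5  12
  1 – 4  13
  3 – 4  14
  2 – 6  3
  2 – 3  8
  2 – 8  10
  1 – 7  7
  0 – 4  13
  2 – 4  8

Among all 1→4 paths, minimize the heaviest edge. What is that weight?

Comparing a few candidate routes:
1 → 0 → 5 → 4: max(6, 6, 4) = 6
1 → 0 → 5 → 6 → 2 → 8 → 4: max(6, 6, 8, 3, 10, 8) = 10
1 → 7 → 3 → 2 → 6 → 5 → 4: max(7, 4, 8, 3, 8, 4) = 8
1 → 0 → 5 → 6 → 2 → 4: max(6, 6, 8, 3, 8) = 8
1 → 7 → 3 → 2 → 4: max(7, 4, 8, 8) = 8
Smallest bottleneck: 6.

6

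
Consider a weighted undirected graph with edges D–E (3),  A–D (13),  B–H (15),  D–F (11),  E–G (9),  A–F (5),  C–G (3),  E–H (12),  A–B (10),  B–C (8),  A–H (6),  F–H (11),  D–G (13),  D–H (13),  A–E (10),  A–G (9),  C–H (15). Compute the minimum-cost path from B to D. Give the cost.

Checking several routes:
B → C → G → D: 8 + 3 + 13 = 24
B → A → F → D: 10 + 5 + 11 = 26
B → A → E → D: 10 + 10 + 3 = 23
B → C → G → E → D: 8 + 3 + 9 + 3 = 23
B → A → D: 10 + 13 = 23
Best route has total 23.

23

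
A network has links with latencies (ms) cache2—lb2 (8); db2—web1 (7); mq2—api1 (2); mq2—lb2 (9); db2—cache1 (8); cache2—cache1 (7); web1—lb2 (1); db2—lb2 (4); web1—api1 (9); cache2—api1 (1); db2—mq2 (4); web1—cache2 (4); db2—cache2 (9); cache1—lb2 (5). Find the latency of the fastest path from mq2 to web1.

Checking several routes:
mq2-db2-lb2-web1: 4 + 4 + 1 = 9
mq2-lb2-web1: 9 + 1 = 10
mq2-api1-cache2-web1: 2 + 1 + 4 = 7
mq2-db2-web1: 4 + 7 = 11
The minimum is 7 ms.

7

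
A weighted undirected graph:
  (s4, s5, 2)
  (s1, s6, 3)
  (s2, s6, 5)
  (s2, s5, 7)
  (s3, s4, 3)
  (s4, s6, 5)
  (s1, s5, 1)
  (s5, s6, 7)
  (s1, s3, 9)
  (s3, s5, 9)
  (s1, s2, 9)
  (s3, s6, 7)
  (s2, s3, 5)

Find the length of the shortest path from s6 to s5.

Checking several routes:
s6 - s3 - s4 - s5: 7 + 3 + 2 = 12
s6 - s5: 7
s6 - s2 - s3 - s4 - s5: 5 + 5 + 3 + 2 = 15
s6 - s1 - s5: 3 + 1 = 4
s6 - s2 - s5: 5 + 7 = 12
s6 - s4 - s5: 5 + 2 = 7
The minimum is 4.

4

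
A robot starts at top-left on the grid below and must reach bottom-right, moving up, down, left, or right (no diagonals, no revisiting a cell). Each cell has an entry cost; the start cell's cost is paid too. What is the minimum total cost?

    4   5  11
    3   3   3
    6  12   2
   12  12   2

17

Best path: r0c0→r1c0→r1c1→r1c2→r2c2→r3c2
Cost: 4 + 3 + 3 + 3 + 2 + 2 = 17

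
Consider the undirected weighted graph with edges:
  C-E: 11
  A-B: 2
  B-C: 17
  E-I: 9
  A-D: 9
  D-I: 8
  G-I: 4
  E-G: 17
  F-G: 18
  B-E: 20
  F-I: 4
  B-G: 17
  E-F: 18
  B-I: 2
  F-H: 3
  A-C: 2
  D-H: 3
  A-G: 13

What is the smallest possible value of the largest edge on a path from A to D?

4

A few of the A→D routes:
A - B - I - D: max(2, 2, 8) = 8
A - D: max(9) = 9
A - C - E - I - F - H - D: max(2, 11, 9, 4, 3, 3) = 11
A - B - I - F - H - D: max(2, 2, 4, 3, 3) = 4
The minimum achievable maximum is 4.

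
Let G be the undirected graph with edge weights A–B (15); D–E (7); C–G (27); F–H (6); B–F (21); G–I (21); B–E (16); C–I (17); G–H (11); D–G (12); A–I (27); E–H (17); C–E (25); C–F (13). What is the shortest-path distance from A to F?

Comparing a few candidate routes:
A → B → F: 15 + 21 = 36
A → B → E → C → F: 15 + 16 + 25 + 13 = 69
A → I → C → F: 27 + 17 + 13 = 57
A → B → E → H → F: 15 + 16 + 17 + 6 = 54
A → B → E → D → G → H → F: 15 + 16 + 7 + 12 + 11 + 6 = 67
A → I → G → H → F: 27 + 21 + 11 + 6 = 65
Best route has total 36.

36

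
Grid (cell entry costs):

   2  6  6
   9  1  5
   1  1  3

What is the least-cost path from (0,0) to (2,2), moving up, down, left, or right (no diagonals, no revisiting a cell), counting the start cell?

Path [0,0] [0,1] [1,1] [2,1] [2,2]: 2 + 6 + 1 + 1 + 3 = 13.

13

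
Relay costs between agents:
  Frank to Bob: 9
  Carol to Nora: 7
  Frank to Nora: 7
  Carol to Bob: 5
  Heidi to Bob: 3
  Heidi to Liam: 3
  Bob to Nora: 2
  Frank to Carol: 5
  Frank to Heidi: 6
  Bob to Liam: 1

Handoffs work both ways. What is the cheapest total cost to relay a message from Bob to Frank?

9

A few of the Bob→Frank routes:
Bob -> Nora -> Frank: 2 + 7 = 9
Bob -> Frank: 9
Bob -> Heidi -> Frank: 3 + 6 = 9
Bob -> Carol -> Frank: 5 + 5 = 10
Bob -> Liam -> Heidi -> Frank: 1 + 3 + 6 = 10
Shortest: 9.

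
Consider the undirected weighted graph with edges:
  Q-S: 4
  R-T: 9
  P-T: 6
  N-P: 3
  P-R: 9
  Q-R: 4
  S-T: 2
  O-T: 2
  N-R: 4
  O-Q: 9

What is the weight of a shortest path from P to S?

8

Checking several routes:
P→R→Q→S: 9 + 4 + 4 = 17
P→T→S: 6 + 2 = 8
P→R→T→S: 9 + 9 + 2 = 20
P→N→R→Q→S: 3 + 4 + 4 + 4 = 15
P→N→R→T→S: 3 + 4 + 9 + 2 = 18
Best route has total 8.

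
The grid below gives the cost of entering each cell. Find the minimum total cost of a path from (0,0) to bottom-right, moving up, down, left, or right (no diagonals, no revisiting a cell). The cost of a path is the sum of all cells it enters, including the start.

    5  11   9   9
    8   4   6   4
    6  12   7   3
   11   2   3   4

34

Best path: (0,0) (1,0) (1,1) (1,2) (1,3) (2,3) (3,3)
Cost: 5 + 8 + 4 + 6 + 4 + 3 + 4 = 34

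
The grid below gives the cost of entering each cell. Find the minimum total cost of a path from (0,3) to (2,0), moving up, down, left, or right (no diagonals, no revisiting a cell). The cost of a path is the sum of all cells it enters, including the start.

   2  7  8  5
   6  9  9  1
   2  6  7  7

Best path: r0c3 → r1c3 → r2c3 → r2c2 → r2c1 → r2c0
Cost: 5 + 1 + 7 + 7 + 6 + 2 = 28

28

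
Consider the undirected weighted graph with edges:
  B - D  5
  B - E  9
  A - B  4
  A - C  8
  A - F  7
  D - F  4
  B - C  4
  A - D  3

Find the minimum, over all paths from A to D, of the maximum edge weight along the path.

Candidate routes:
A -> D: max(3) = 3
A -> F -> D: max(7, 4) = 7
A -> B -> D: max(4, 5) = 5
A -> C -> B -> D: max(8, 4, 5) = 8
Smallest bottleneck: 3.

3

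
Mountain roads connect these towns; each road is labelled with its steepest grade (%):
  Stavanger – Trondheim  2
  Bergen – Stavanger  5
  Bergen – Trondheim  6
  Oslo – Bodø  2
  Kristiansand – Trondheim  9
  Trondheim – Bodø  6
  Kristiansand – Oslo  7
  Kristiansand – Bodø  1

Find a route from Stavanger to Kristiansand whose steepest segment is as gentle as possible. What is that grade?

6

Paths from Stavanger to Kristiansand:
Stavanger - Bergen - Trondheim - Kristiansand: max(5, 6, 9) = 9
Stavanger - Bergen - Trondheim - Bodø - Oslo - Kristiansand: max(5, 6, 6, 2, 7) = 7
Stavanger - Trondheim - Bodø - Kristiansand: max(2, 6, 1) = 6
Stavanger - Bergen - Trondheim - Bodø - Kristiansand: max(5, 6, 6, 1) = 6
Stavanger - Trondheim - Bodø - Oslo - Kristiansand: max(2, 6, 2, 7) = 7
Stavanger - Trondheim - Kristiansand: max(2, 9) = 9
The minimum achievable maximum is 6%.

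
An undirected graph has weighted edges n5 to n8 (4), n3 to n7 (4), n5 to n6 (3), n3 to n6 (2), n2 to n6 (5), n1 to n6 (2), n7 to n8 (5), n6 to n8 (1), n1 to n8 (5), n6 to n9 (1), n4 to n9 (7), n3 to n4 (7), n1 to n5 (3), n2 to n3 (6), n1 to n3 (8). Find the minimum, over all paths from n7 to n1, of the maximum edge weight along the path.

4

Comparing a few candidate routes:
n7 - n3 - n6 - n5 - n8 - n1: max(4, 2, 3, 4, 5) = 5
n7 - n3 - n6 - n5 - n1: max(4, 2, 3, 3) = 4
n7 - n3 - n6 - n8 - n5 - n1: max(4, 2, 1, 4, 3) = 4
n7 - n3 - n6 - n8 - n1: max(4, 2, 1, 5) = 5
n7 - n8 - n5 - n6 - n1: max(5, 4, 3, 2) = 5
n7 - n3 - n6 - n1: max(4, 2, 2) = 4
The minimum achievable maximum is 4.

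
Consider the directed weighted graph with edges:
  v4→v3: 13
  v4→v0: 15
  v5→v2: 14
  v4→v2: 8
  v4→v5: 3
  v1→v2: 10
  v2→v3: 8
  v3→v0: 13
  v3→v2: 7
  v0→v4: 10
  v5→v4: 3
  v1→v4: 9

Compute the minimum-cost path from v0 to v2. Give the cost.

Paths from v0 to v2:
v0-v4-v2: 10 + 8 = 18
v0-v4-v5-v2: 10 + 3 + 14 = 27
v0-v4-v3-v2: 10 + 13 + 7 = 30
Shortest: 18.

18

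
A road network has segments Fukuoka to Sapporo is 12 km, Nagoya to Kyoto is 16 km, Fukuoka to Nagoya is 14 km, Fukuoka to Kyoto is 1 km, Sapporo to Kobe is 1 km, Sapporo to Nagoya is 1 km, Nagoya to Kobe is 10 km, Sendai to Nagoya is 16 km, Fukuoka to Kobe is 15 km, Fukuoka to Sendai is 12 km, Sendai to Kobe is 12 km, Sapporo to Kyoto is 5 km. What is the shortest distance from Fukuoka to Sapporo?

6

Some routes from Fukuoka to Sapporo:
Fukuoka → Kyoto → Sapporo: 1 + 5 = 6
Fukuoka → Nagoya → Sapporo: 14 + 1 = 15
Fukuoka → Sapporo: 12
The minimum is 6 km.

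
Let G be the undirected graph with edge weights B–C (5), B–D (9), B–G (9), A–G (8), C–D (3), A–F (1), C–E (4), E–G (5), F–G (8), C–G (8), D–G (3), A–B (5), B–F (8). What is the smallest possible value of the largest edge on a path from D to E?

4

A few of the D→E routes:
D → C → E: max(3, 4) = 4
D → G → C → E: max(3, 8, 4) = 8
D → G → A → B → C → E: max(3, 8, 5, 5, 4) = 8
D → G → E: max(3, 5) = 5
D → G → A → F → B → C → E: max(3, 8, 1, 8, 5, 4) = 8
Best route has worst link 4.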